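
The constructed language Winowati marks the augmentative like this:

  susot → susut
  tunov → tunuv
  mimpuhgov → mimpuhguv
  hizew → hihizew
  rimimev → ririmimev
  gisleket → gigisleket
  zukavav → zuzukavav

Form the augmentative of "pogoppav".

popogoppav

tunov and rimimev both end in -v yet inflect differently (tunuv, ririmimev), so the final letter is not what conditions the rule; the last vowel is.
"pogoppav" has last vowel 'a'. The one such stem in the data (zukavav → zuzukavav) repeats the first consonant+vowel as a prefix (as do hizew, rimimev), so the same rule applies.
The other pattern: stems whose last vowel is 'o' change the last vowel to 'u'.
So pogoppav → popogoppav.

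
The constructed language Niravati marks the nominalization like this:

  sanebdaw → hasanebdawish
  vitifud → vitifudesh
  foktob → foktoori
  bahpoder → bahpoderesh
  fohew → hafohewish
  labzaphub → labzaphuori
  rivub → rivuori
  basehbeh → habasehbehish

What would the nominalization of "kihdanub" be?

kihdanuori

vitifud and labzaphub both have last vowel 'u' yet inflect differently (vitifudesh, labzaphuori), so the last vowel is not what conditions the rule; the final letter is.
"kihdanub" ends in -b. The stems ending in -b (labzaphub → labzaphuori, foktob → foktoori, rivub → rivuori) drop the final letter and add -ori.
The other patterns: stems ending in -d or -r add -esh; stems ending in -h or -w add ha- … -ish around the stem.
So kihdanub → kihdanuori.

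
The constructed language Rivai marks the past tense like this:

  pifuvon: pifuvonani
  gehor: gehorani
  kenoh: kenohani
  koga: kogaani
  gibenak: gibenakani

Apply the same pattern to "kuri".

kuriani

Every pair shown (pifuvon → pifuvonani, gehor → gehorani, kenoh → kenohani, …) follows the same rule: add -ani.
So kuri → kuriani.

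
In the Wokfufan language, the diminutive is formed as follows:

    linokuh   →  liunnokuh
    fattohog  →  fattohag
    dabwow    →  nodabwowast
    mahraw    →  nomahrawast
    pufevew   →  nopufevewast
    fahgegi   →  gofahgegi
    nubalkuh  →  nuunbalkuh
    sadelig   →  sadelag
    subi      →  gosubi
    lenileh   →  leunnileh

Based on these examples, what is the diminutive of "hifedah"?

pufevew and lenileh both have last vowel 'e' yet inflect differently (nopufevewast, leunnileh), so the last vowel is not what conditions the rule; the final letter is.
"hifedah" ends in -h. The stems ending in -h (linokuh → liunnokuh, lenileh → leunnileh, nubalkuh → nuunbalkuh) insert -un- after the first vowel.
So hifedah → hiunfedah.

hiunfedah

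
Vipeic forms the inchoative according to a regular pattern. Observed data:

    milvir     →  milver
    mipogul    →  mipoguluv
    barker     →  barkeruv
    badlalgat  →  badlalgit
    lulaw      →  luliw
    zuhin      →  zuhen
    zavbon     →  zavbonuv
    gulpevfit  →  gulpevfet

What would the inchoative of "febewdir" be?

febewder

badlalgat and gulpevfit both end in -t yet inflect differently (badlalgit, gulpevfet), so the final letter is not what conditions the rule; the last vowel is.
"febewdir" has last vowel 'i'. The stems whose last vowel is 'i' (milvir → milver, gulpevfit → gulpevfet, zuhin → zuhen) change the last vowel to 'e'.
The other patterns: stems whose last vowel is 'a' change the last vowel to 'i'; stems whose last vowel is 'e', 'o' or 'u' add -uv.
So febewdir → febewder.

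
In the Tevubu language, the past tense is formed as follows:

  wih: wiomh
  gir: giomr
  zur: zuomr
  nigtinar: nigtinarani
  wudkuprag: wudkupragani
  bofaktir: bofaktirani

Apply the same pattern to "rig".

gir and nigtinar both end in -r yet inflect differently (giomr, nigtinarani), so the final letter is not what conditions the rule; the number of vowels is.
"rig" has 1 vowel. The stems with 1 vowel (wih → wiomh, gir → giomr, zur → zuomr) insert -om- after the first vowel.
The other pattern: stems with 3 vowels add -ani.
So rig → riomg.

riomg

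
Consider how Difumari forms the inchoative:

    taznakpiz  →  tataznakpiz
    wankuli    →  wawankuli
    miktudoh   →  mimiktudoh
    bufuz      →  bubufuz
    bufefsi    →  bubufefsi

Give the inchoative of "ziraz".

Every pair shown (taznakpiz → tataznakpiz, wankuli → wawankuli, miktudoh → mimiktudoh, …) follows the same rule: repeat the first consonant+vowel as a prefix.
So ziraz → ziziraz.

ziziraz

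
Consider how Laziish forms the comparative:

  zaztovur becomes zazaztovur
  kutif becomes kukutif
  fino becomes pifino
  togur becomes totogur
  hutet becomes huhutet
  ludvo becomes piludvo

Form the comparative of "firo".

pifiro

fino and kutif both have 2 vowels yet inflect differently (pifino, kukutif), so the number of vowels is not what conditions the rule; whether the stem ends in a vowel or a consonant is.
"firo" ends in a vowel. The stems ending in a vowel (fino → pifino, ludvo → piludvo) add the prefix pi-.
So firo → pifiro.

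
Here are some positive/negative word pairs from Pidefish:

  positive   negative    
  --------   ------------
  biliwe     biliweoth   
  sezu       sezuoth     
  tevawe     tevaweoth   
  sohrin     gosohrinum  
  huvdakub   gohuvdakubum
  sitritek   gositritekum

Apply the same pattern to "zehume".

zehumeoth

"zehume" ends in a vowel. The stems ending in a vowel (biliwe → biliweoth, sezu → sezuoth, tevawe → tevaweoth) add -oth.
So zehume → zehumeoth.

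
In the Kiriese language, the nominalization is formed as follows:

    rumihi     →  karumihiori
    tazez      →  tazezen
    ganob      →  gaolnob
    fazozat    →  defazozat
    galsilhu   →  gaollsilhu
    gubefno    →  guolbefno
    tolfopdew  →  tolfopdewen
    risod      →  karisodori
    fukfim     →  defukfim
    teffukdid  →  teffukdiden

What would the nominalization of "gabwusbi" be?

"gabwusbi" begins with g-. The stems beginning with g- (gubefno → guolbefno, ganob → gaolnob, galsilhu → gaollsilhu) insert -ol- after the first vowel.
The other patterns: stems beginning with r- add ka- … -ori around the stem; stems beginning with t- add -en; stems beginning with f- add the prefix de-.
So gabwusbi → gaolbwusbi.

gaolbwusbi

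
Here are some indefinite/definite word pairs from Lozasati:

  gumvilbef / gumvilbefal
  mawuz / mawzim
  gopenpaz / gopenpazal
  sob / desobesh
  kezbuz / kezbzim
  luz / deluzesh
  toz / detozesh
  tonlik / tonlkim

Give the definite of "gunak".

gunkim

luz and kezbuz both end in -z yet inflect differently (deluzesh, kezbzim), so the final letter is not what conditions the rule; the number of vowels is.
"gunak" has 2 vowels. The stems with 2 vowels (kezbuz → kezbzim, mawuz → mawzim, tonlik → tonlkim) delete the last vowel and add -im.
So gunak → gunkim.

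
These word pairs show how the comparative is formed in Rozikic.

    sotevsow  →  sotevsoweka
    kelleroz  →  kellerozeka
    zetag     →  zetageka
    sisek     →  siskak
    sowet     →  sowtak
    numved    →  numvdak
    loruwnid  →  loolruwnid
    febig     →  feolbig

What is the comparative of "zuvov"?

numved and loruwnid both end in -d yet inflect differently (numvdak, loolruwnid), so the final letter is not what conditions the rule; the last vowel is.
"zuvov" has last vowel 'o'. The stems whose last vowel is 'o' (sotevsow → sotevsoweka, kelleroz → kellerozeka) add -eka.
So zuvov → zuvoveka.

zuvoveka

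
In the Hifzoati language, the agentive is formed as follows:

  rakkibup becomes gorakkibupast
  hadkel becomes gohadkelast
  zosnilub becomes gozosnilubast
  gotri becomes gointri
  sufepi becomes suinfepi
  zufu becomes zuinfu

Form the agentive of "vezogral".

govezogralast

rakkibup and zufu both have last vowel 'u' yet inflect differently (gorakkibupast, zuinfu), so the last vowel is not what conditions the rule; whether the stem ends in a vowel or a consonant is.
"vezogral" ends in a consonant. The stems ending in a consonant (rakkibup → gorakkibupast, hadkel → gohadkelast, zosnilub → gozosnilubast) add go- … -ast around the stem.
The other pattern: stems ending in a vowel insert -in- after the first vowel.
So vezogral → govezogralast.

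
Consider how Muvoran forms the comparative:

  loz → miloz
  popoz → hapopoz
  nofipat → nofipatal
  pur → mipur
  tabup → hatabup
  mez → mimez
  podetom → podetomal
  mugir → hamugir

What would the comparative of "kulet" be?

hakulet

mez and popoz both end in -z yet inflect differently (mimez, hapopoz), so the final letter is not what conditions the rule; the number of vowels is.
"kulet" has 2 vowels. The stems with 2 vowels (tabup → hatabup, popoz → hapopoz, mugir → hamugir) add the prefix ha-.
The other patterns: stems with 1 vowel add the prefix mi-; stems with 3 vowels add -al.
So kulet → hakulet.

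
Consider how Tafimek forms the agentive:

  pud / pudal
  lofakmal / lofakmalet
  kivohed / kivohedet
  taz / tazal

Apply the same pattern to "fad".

fadal

"fad" has 1 vowel. The stems with 1 vowel (taz → tazal, pud → pudal) add -al.
So fad → fadal.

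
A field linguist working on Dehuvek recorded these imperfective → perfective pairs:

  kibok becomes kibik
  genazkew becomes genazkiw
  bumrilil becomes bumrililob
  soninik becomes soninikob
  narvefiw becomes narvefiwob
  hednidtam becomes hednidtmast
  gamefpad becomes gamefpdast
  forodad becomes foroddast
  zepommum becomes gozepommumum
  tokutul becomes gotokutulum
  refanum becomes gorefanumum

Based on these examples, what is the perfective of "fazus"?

gofazusum

kibok and soninik both end in -k yet inflect differently (kibik, soninikob), so the final letter is not what conditions the rule; the last vowel is.
"fazus" has last vowel 'u'. The stems whose last vowel is 'u' (zepommum → gozepommumum, tokutul → gotokutulum, refanum → gorefanumum) add go- … -um around the stem.
The other patterns: stems whose last vowel is 'e' or 'o' change the last vowel to 'i'; stems whose last vowel is 'i' add -ob; stems whose last vowel is 'a' delete the last vowel and add -ast.
So fazus → gofazusum.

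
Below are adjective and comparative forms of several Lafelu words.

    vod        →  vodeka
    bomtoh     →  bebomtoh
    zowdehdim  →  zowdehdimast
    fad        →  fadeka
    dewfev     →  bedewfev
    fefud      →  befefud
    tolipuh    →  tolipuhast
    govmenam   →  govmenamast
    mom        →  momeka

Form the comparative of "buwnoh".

bebuwnoh

fad and fefud both end in -d yet inflect differently (fadeka, befefud), so the final letter is not what conditions the rule; the number of vowels is.
"buwnoh" has 2 vowels. The stems with 2 vowels (dewfev → bedewfev, bomtoh → bebomtoh, fefud → befefud) add the prefix be-.
The other patterns: stems with 1 vowel add -eka; stems with 3 vowels add -ast.
So buwnoh → bebuwnoh.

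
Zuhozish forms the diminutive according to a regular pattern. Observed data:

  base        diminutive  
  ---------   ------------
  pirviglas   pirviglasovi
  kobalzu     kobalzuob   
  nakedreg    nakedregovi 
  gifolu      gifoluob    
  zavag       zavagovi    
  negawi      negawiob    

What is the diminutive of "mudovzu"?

mudovzuob

nakedreg and negawi both begin with n- yet inflect differently (nakedregovi, negawiob), so the first letter is not what conditions the rule; whether the stem ends in a vowel or a consonant is.
"mudovzu" ends in a vowel. The stems ending in a vowel (negawi → negawiob, kobalzu → kobalzuob, gifolu → gifoluob) add -ob.
So mudovzu → mudovzuob.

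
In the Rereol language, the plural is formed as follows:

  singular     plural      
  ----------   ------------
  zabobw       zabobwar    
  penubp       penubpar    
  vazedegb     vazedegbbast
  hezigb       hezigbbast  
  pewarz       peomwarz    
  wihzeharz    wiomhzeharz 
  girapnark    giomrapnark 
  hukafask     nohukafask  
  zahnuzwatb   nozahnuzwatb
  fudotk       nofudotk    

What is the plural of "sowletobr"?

sowletobrar

"sowletobr" has second-to-last letter 'b'. The stems whose second-to-last letter is 'b' (zabobw → zabobwar, penubp → penubpar) add -ar.
So sowletobr → sowletobrar.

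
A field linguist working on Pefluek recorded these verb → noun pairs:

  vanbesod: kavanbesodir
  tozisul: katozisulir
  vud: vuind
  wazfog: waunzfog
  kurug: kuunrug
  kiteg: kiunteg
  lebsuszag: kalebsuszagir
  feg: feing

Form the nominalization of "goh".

goinh

feg and kurug both end in -g yet inflect differently (feing, kuunrug), so the final letter is not what conditions the rule; the number of vowels is.
"goh" has 1 vowel. The stems with 1 vowel (feg → feing, vud → vuind) insert -in- after the first vowel.
So goh → goinh.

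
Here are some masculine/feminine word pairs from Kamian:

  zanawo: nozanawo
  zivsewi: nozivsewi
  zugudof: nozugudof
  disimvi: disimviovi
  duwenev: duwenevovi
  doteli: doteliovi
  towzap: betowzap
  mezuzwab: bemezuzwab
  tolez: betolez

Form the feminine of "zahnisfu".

zivsewi and disimvi both end in -i yet inflect differently (nozivsewi, disimviovi), so the final letter is not what conditions the rule; the first letter is.
"zahnisfu" begins with z-. The stems beginning with z- (zanawo → nozanawo, zivsewi → nozivsewi, zugudof → nozugudof) add the prefix no-.
So zahnisfu → nozahnisfu.

nozahnisfu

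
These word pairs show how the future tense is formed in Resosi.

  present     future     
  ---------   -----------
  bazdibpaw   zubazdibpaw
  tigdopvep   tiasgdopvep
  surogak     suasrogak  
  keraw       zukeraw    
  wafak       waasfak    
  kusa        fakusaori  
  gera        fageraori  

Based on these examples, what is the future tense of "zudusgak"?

zuasdusgak

kusa and bazdibpaw both have last vowel 'a' yet inflect differently (fakusaori, zubazdibpaw), so the last vowel is not what conditions the rule; the final letter is.
"zudusgak" ends in -k. The stems ending in -k (surogak → suasrogak, wafak → waasfak) insert -as- after the first vowel.
The other patterns: stems ending in -a add fa- … -ori around the stem; stems ending in -w add the prefix zu-.
So zudusgak → zuasdusgak.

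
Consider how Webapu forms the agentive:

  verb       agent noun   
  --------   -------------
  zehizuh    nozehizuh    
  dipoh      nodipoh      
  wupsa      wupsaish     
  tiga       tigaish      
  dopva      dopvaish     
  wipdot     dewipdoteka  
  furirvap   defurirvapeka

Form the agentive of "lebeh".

nolebeh

"lebeh" ends in -h. The stems ending in -h (zehizuh → nozehizuh, dipoh → nodipoh) add the prefix no-.
So lebeh → nolebeh.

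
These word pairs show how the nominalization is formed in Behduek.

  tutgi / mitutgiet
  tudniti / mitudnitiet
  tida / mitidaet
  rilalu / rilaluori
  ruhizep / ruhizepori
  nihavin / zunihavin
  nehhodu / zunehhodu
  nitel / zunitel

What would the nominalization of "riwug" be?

rilalu and nehhodu both end in -u yet inflect differently (rilaluori, zunehhodu), so the final letter is not what conditions the rule; the first letter is.
"riwug" begins with r-. The stems beginning with r- (rilalu → rilaluori, ruhizep → ruhizepori) add -ori.
The other patterns: stems beginning with t- add mi- … -et around the stem; stems beginning with n- add the prefix zu-.
So riwug → riwugori.

riwugori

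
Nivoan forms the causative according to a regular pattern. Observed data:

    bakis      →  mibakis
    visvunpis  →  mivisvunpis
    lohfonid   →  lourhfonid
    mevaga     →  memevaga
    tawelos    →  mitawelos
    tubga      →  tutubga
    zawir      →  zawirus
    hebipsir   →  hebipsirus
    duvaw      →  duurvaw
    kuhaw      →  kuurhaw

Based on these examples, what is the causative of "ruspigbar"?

ruspigbarus

"ruspigbar" ends in -r. The stems ending in -r (hebipsir → hebipsirus, zawir → zawirus) add -us.
So ruspigbar → ruspigbarus.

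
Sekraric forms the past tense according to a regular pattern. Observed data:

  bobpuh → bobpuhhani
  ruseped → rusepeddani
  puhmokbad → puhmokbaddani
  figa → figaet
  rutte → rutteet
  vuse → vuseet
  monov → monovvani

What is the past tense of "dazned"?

dazneddani

ruseped and rutte both have last vowel 'e' yet inflect differently (rusepeddani, rutteet), so the last vowel is not what conditions the rule; whether the stem ends in a vowel or a consonant is.
"dazned" ends in a consonant. The stems ending in a consonant (puhmokbad → puhmokbaddani, ruseped → rusepeddani, monov → monovvani) double the final consonant and add -ani.
The other pattern: stems ending in a vowel add -et.
So dazned → dazneddani.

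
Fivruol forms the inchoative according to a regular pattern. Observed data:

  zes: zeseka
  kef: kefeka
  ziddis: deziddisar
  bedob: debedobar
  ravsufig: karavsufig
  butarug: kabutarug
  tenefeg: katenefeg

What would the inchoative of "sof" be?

sofeka

zes and ziddis both end in -s yet inflect differently (zeseka, deziddisar), so the final letter is not what conditions the rule; the number of vowels is.
"sof" has 1 vowel. The stems with 1 vowel (zes → zeseka, kef → kefeka) add -eka.
The other patterns: stems with 2 vowels add de- … -ar around the stem; stems with 3 vowels add the prefix ka-.
So sof → sofeka.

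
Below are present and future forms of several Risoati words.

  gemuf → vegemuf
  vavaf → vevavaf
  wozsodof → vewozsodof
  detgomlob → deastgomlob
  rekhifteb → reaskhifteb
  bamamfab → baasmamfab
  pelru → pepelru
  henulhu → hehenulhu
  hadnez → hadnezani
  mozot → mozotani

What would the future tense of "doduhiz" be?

wozsodof and detgomlob both have last vowel 'o' yet inflect differently (vewozsodof, deastgomlob), so the last vowel is not what conditions the rule; the final letter is.
"doduhiz" ends in -z. The one such stem in the data (hadnez → hadnezani) adds -ani, so the same rule applies.
The other patterns: stems ending in -f add the prefix ve-; stems ending in -b insert -as- after the first vowel; stems ending in -u repeat the first consonant+vowel as a prefix.
So doduhiz → doduhizani.

doduhizani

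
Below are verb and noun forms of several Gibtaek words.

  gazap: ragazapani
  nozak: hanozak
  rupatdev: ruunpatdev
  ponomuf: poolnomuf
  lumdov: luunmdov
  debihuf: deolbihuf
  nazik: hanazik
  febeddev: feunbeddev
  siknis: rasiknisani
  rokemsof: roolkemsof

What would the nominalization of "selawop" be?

raselawopani

"selawop" ends in -p. The one such stem in the data (gazap → ragazapani) adds ra- … -ani around the stem, so the same rule applies.
The other patterns: stems ending in -v insert -un- after the first vowel; stems ending in -f insert -ol- after the first vowel; stems ending in -k add the prefix ha-.
So selawop → raselawopani.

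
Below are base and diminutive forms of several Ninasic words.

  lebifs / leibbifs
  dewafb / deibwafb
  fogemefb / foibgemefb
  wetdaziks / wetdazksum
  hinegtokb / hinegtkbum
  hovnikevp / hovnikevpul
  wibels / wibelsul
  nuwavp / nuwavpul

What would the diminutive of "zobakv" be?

zobkvum

lebifs and wetdaziks both end in -s yet inflect differently (leibbifs, wetdazksum), so the final letter is not what conditions the rule; the second-to-last letter is.
"zobakv" has second-to-last letter 'k'. The stems whose second-to-last letter is 'k' (wetdaziks → wetdazksum, hinegtokb → hinegtkbum) delete the last vowel and add -um.
So zobakv → zobkvum.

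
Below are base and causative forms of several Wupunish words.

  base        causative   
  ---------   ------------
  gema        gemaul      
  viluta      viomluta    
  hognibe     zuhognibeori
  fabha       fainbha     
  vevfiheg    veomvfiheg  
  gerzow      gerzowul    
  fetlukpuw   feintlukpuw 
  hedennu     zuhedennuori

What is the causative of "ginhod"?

"ginhod" begins with g-. The stems beginning with g- (gerzow → gerzowul, gema → gemaul) add -ul.
The other patterns: stems beginning with h- add zu- … -ori around the stem; stems beginning with f- insert -in- after the first vowel; stems beginning with v- insert -om- after the first vowel.
So ginhod → ginhodul.

ginhodul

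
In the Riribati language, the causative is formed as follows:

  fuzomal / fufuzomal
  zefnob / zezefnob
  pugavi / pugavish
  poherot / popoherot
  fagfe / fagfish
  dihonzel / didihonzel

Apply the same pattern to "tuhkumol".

tutuhkumol

dihonzel and fagfe both have last vowel 'e' yet inflect differently (didihonzel, fagfish), so the last vowel is not what conditions the rule; whether the stem ends in a vowel or a consonant is.
"tuhkumol" ends in a consonant. The stems ending in a consonant (poherot → popoherot, dihonzel → didihonzel, zefnob → zezefnob) repeat the first consonant+vowel as a prefix.
The other pattern: stems ending in a vowel drop the final letter and add -ish.
So tuhkumol → tutuhkumol.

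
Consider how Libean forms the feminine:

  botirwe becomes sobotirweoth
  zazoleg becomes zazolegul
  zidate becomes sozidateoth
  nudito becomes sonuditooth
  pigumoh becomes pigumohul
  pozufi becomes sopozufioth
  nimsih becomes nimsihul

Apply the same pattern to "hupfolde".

"hupfolde" ends in a vowel. The stems ending in a vowel (zidate → sozidateoth, pozufi → sopozufioth, botirwe → sobotirweoth) add so- … -oth around the stem.
So hupfolde → sohupfoldeoth.

sohupfoldeoth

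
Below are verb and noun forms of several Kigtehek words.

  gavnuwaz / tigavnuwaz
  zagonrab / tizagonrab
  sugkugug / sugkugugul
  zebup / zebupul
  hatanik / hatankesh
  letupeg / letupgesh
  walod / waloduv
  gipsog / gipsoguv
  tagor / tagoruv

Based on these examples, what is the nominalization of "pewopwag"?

tipewopwag

sugkugug and letupeg both end in -g yet inflect differently (sugkugugul, letupgesh), so the final letter is not what conditions the rule; the last vowel is.
"pewopwag" has last vowel 'a'. The stems whose last vowel is 'a' (gavnuwaz → tigavnuwaz, zagonrab → tizagonrab) add the prefix ti-.
The other patterns: stems whose last vowel is 'u' add -ul; stems whose last vowel is 'e' or 'i' delete the last vowel and add -esh; stems whose last vowel is 'o' add -uv.
So pewopwag → tipewopwag.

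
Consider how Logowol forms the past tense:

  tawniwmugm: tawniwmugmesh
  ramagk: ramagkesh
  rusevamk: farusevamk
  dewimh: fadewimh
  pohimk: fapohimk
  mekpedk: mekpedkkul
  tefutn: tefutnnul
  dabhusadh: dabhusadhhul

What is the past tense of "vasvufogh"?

ramagk and rusevamk both end in -k yet inflect differently (ramagkesh, farusevamk), so the final letter is not what conditions the rule; the second-to-last letter is.
"vasvufogh" has second-to-last letter 'g'. The stems whose second-to-last letter is 'g' (tawniwmugm → tawniwmugmesh, ramagk → ramagkesh) add -esh.
So vasvufogh → vasvufoghesh.

vasvufoghesh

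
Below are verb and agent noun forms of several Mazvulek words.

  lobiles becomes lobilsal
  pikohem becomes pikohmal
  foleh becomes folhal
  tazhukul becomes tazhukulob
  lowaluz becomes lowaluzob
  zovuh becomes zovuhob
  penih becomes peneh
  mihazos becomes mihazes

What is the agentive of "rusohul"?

rusohulob

foleh and zovuh both end in -h yet inflect differently (folhal, zovuhob), so the final letter is not what conditions the rule; the last vowel is.
"rusohul" has last vowel 'u'. The stems whose last vowel is 'u' (tazhukul → tazhukulob, lowaluz → lowaluzob, zovuh → zovuhob) add -ob.
So rusohul → rusohulob.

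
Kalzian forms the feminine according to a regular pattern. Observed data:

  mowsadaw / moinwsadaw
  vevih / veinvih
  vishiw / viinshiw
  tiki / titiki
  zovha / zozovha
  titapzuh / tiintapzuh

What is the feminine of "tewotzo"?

tetewotzo

vevih and tiki both have last vowel 'i' yet inflect differently (veinvih, titiki), so the last vowel is not what conditions the rule; whether the stem ends in a vowel or a consonant is.
"tewotzo" ends in a vowel. The stems ending in a vowel (tiki → titiki, zovha → zozovha) repeat the first consonant+vowel as a prefix.
The other pattern: stems ending in a consonant insert -in- after the first vowel.
So tewotzo → tetewotzo.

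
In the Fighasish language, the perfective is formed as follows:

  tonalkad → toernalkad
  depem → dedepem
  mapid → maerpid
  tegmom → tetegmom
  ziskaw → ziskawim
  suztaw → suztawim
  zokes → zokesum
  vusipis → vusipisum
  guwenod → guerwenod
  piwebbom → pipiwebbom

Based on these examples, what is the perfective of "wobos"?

"wobos" ends in -s. The stems ending in -s (zokes → zokesum, vusipis → vusipisum) add -um.
So wobos → wobosum.

wobosum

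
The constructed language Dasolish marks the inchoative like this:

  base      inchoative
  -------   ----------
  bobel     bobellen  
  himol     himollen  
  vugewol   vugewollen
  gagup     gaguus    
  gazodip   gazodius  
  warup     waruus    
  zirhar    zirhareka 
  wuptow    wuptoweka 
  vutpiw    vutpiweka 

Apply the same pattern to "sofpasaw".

sofpasaweka

"sofpasaw" ends in -w. The stems ending in -w (wuptow → wuptoweka, vutpiw → vutpiweka) add -eka.
So sofpasaw → sofpasaweka.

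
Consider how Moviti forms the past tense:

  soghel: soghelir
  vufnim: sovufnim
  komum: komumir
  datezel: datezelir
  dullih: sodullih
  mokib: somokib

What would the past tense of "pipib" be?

sopipib

"pipib" has last vowel 'i'. The stems whose last vowel is 'i' (dullih → sodullih, vufnim → sovufnim, mokib → somokib) add the prefix so-.
The other pattern: stems whose last vowel is 'e' or 'u' add -ir.
So pipib → sopipib.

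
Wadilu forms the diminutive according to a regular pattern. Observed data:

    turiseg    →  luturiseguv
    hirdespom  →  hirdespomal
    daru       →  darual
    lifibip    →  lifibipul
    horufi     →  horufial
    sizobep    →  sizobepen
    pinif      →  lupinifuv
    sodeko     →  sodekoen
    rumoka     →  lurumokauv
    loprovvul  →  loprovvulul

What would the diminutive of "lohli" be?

lifibip and sizobep both end in -p yet inflect differently (lifibipul, sizobepen), so the final letter is not what conditions the rule; the first letter is.
"lohli" begins with l-. The stems beginning with l- (lifibip → lifibipul, loprovvul → loprovvulul) add -ul.
The other patterns: stems beginning with d- or h- add -al; stems beginning with s- add -en; stems beginning with p-, r- or t- add lu- … -uv around the stem.
So lohli → lohliul.

lohliul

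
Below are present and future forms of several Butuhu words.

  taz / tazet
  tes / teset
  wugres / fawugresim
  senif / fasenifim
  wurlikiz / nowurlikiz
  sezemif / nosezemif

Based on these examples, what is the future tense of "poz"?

"poz" has 1 vowel. The stems with 1 vowel (taz → tazet, tes → teset) add -et.
The other patterns: stems with 2 vowels add fa- … -im around the stem; stems with 3 vowels add the prefix no-.
So poz → pozet.

pozet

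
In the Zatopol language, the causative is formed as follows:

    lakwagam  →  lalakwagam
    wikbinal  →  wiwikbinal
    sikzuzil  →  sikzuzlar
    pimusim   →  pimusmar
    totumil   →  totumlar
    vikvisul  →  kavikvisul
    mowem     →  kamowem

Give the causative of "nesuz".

kanesuz

wikbinal and sikzuzil both end in -l yet inflect differently (wiwikbinal, sikzuzlar), so the final letter is not what conditions the rule; the last vowel is.
"nesuz" has last vowel 'u'. The one such stem in the data (vikvisul → kavikvisul) adds the prefix ka-, so the same rule applies.
The other patterns: stems whose last vowel is 'a' repeat the first consonant+vowel as a prefix; stems whose last vowel is 'i' delete the last vowel and add -ar.
So nesuz → kanesuz.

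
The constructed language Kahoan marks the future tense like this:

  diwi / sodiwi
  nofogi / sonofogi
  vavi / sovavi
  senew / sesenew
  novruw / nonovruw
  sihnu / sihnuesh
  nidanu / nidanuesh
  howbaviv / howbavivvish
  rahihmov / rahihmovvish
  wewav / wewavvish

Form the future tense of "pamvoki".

sopamvoki

novruw and sihnu both have last vowel 'u' yet inflect differently (nonovruw, sihnuesh), so the last vowel is not what conditions the rule; the final letter is.
"pamvoki" ends in -i. The stems ending in -i (diwi → sodiwi, nofogi → sonofogi, vavi → sovavi) add the prefix so-.
So pamvoki → sopamvoki.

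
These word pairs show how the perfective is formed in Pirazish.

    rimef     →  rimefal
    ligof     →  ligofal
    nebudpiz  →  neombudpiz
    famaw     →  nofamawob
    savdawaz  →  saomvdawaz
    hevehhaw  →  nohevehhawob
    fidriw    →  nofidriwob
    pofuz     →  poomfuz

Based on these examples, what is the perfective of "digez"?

nebudpiz and fidriw both have last vowel 'i' yet inflect differently (neombudpiz, nofidriwob), so the last vowel is not what conditions the rule; the final letter is.
"digez" ends in -z. The stems ending in -z (pofuz → poomfuz, nebudpiz → neombudpiz, savdawaz → saomvdawaz) insert -om- after the first vowel.
The other patterns: stems ending in -w add no- … -ob around the stem; stems ending in -f add -al.
So digez → diomgez.

diomgez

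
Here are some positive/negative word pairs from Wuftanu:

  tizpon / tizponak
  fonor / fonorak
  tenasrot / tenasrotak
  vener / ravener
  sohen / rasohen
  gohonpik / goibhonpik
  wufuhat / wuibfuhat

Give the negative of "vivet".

ravivet

"vivet" has last vowel 'e'. The stems whose last vowel is 'e' (vener → ravener, sohen → rasohen) add the prefix ra-.
The other patterns: stems whose last vowel is 'o' add -ak; stems whose last vowel is 'a' or 'i' insert -ib- after the first vowel.
So vivet → ravivet.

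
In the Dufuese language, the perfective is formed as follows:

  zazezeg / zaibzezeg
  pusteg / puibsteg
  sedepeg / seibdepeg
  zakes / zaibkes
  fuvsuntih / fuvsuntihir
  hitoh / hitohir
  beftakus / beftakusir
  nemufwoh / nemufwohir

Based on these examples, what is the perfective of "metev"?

meibtev

"metev" has last vowel 'e'. The stems whose last vowel is 'e' (zazezeg → zaibzezeg, pusteg → puibsteg, sedepeg → seibdepeg) insert -ib- after the first vowel.
So metev → meibtev.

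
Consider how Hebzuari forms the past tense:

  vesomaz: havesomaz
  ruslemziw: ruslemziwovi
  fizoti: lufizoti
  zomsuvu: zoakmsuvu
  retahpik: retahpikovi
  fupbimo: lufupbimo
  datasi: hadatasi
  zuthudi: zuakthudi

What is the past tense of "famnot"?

lufamnot

fizoti and zuthudi both end in -i yet inflect differently (lufizoti, zuakthudi), so the final letter is not what conditions the rule; the first letter is.
"famnot" begins with f-. The stems beginning with f- (fupbimo → lufupbimo, fizoti → lufizoti) add the prefix lu-.
The other patterns: stems beginning with r- add -ovi; stems beginning with z- insert -ak- after the first vowel; stems beginning with d- or v- add the prefix ha-.
So famnot → lufamnot.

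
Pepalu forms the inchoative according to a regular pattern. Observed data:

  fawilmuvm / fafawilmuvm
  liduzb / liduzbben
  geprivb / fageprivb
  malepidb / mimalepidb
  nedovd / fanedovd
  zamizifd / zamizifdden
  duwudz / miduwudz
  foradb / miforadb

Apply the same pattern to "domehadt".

midomehadt

"domehadt" has second-to-last letter 'd'. The stems whose second-to-last letter is 'd' (foradb → miforadb, malepidb → mimalepidb, duwudz → miduwudz) add the prefix mi-.
So domehadt → midomehadt.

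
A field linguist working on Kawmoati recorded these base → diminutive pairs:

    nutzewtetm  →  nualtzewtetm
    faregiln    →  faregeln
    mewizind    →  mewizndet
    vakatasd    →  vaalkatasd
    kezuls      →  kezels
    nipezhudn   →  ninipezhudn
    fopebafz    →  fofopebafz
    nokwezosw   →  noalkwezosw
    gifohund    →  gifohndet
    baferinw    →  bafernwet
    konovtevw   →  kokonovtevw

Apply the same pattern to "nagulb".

nagelb

baferinw and nokwezosw both end in -w yet inflect differently (bafernwet, noalkwezosw), so the final letter is not what conditions the rule; the second-to-last letter is.
"nagulb" has second-to-last letter 'l'. The stems whose second-to-last letter is 'l' (faregiln → faregeln, kezuls → kezels) change the last vowel to 'e'.
So nagulb → nagelb.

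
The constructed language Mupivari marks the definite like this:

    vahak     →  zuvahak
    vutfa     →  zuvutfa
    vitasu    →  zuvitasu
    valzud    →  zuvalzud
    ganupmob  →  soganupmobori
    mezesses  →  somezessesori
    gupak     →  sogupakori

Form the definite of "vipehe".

"vipehe" begins with v-. The stems beginning with v- (vahak → zuvahak, vutfa → zuvutfa, vitasu → zuvitasu) add the prefix zu-.
The other pattern: stems beginning with g- or m- add so- … -ori around the stem.
So vipehe → zuvipehe.

zuvipehe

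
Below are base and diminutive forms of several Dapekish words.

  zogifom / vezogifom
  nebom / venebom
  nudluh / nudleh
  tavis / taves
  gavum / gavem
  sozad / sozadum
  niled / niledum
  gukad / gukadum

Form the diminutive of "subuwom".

zogifom and gavum both end in -m yet inflect differently (vezogifom, gavem), so the final letter is not what conditions the rule; the last vowel is.
"subuwom" has last vowel 'o'. The stems whose last vowel is 'o' (zogifom → vezogifom, nebom → venebom) add the prefix ve-.
The other patterns: stems whose last vowel is 'i' or 'u' change the last vowel to 'e'; stems whose last vowel is 'a' or 'e' add -um.
So subuwom → vesubuwom.

vesubuwom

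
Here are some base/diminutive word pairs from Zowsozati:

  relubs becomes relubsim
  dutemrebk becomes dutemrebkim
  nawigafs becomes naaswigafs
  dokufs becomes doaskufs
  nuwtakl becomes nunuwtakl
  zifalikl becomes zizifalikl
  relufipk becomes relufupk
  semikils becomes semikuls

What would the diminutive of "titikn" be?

tititikn

"titikn" has second-to-last letter 'k'. The stems whose second-to-last letter is 'k' (nuwtakl → nunuwtakl, zifalikl → zizifalikl) repeat the first consonant+vowel as a prefix.
So titikn → tititikn.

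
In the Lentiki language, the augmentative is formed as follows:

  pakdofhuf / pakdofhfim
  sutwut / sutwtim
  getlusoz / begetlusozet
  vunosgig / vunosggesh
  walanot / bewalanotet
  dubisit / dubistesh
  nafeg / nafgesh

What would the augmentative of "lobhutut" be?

"lobhutut" has last vowel 'u'. The stems whose last vowel is 'u' (pakdofhuf → pakdofhfim, sutwut → sutwtim) delete the last vowel and add -im.
The other patterns: stems whose last vowel is 'o' add be- … -et around the stem; stems whose last vowel is 'e' or 'i' delete the last vowel and add -esh.
So lobhutut → lobhuttim.

lobhuttim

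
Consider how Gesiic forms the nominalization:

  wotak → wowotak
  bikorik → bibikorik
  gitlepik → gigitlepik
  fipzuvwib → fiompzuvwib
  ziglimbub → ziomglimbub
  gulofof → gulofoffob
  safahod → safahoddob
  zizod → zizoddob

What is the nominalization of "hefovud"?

hefovuddob

"hefovud" ends in -d. The stems ending in -d (safahod → safahoddob, zizod → zizoddob) double the final consonant and add -ob.
The other patterns: stems ending in -k repeat the first consonant+vowel as a prefix; stems ending in -b insert -om- after the first vowel.
So hefovud → hefovuddob.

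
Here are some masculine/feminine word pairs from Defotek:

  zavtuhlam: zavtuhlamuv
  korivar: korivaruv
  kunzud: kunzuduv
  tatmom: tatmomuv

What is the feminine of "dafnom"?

Every pair shown (zavtuhlam → zavtuhlamuv, korivar → korivaruv, kunzud → kunzuduv, …) follows the same rule: add -uv.
So dafnom → dafnomuv.

dafnomuv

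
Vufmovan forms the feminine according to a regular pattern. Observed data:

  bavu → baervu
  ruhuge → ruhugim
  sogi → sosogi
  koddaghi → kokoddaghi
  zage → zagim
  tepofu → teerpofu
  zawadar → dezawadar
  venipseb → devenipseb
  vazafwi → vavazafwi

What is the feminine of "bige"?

"bige" ends in -e. The stems ending in -e (zage → zagim, ruhuge → ruhugim) drop the final letter and add -im.
The other patterns: stems ending in -u insert -er- after the first vowel; stems ending in -i repeat the first consonant+vowel as a prefix; stems ending in -b or -r add the prefix de-.
So bige → bigim.

bigim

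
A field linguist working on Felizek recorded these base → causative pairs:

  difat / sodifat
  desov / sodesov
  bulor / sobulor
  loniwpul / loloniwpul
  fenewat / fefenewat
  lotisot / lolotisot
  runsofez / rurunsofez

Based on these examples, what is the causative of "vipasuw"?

vivipasuw

"vipasuw" has 3 vowels. The stems with 3 vowels (loniwpul → loloniwpul, fenewat → fefenewat, lotisot → lolotisot) repeat the first consonant+vowel as a prefix.
So vipasuw → vivipasuw.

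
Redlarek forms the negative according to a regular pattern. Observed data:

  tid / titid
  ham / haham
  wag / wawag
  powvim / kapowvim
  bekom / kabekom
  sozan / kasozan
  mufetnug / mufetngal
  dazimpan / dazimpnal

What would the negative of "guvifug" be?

guvifgal

ham and powvim both end in -m yet inflect differently (haham, kapowvim), so the final letter is not what conditions the rule; the number of vowels is.
"guvifug" has 3 vowels. The stems with 3 vowels (mufetnug → mufetngal, dazimpan → dazimpnal) delete the last vowel and add -al.
The other patterns: stems with 1 vowel repeat the first consonant+vowel as a prefix; stems with 2 vowels add the prefix ka-.
So guvifug → guvifgal.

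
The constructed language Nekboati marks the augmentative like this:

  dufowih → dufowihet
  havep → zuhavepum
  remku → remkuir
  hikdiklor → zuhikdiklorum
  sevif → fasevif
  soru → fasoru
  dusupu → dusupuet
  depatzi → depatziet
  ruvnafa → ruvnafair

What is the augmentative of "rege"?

dusupu and soru both end in -u yet inflect differently (dusupuet, fasoru), so the final letter is not what conditions the rule; the first letter is.
"rege" begins with r-. The stems beginning with r- (remku → remkuir, ruvnafa → ruvnafair) add -ir.
The other patterns: stems beginning with d- add -et; stems beginning with s- add the prefix fa-; stems beginning with h- add zu- … -um around the stem.
So rege → regeir.

regeir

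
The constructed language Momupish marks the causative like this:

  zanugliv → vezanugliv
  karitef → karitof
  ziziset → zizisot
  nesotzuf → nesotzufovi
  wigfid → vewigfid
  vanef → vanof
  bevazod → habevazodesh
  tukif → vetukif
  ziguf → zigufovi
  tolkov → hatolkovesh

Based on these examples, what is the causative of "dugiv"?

tukif and karitef both end in -f yet inflect differently (vetukif, karitof), so the final letter is not what conditions the rule; the last vowel is.
"dugiv" has last vowel 'i'. The stems whose last vowel is 'i' (wigfid → vewigfid, tukif → vetukif, zanugliv → vezanugliv) add the prefix ve-.
The other patterns: stems whose last vowel is 'e' change the last vowel to 'o'; stems whose last vowel is 'u' add -ovi; stems whose last vowel is 'o' add ha- … -esh around the stem.
So dugiv → vedugiv.

vedugiv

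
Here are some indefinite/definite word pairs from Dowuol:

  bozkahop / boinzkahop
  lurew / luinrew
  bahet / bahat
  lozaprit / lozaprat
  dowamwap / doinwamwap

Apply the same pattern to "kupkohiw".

kuinpkohiw

"kupkohiw" ends in -w. The one such stem in the data (lurew → luinrew) inserts -in- after the first vowel (as do bozkahop, dowamwap), so the same rule applies.
The other pattern: stems ending in -t change the last vowel to 'a'.
So kupkohiw → kuinpkohiw.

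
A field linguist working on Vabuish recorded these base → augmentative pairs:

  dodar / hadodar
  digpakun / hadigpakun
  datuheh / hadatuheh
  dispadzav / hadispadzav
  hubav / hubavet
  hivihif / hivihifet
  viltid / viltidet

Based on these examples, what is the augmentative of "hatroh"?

dispadzav and hubav both end in -v yet inflect differently (hadispadzav, hubavet), so the final letter is not what conditions the rule; the first letter is.
"hatroh" begins with h-. The stems beginning with h- (hubav → hubavet, hivihif → hivihifet) add -et.
The other pattern: stems beginning with d- add the prefix ha-.
So hatroh → hatrohet.

hatrohet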